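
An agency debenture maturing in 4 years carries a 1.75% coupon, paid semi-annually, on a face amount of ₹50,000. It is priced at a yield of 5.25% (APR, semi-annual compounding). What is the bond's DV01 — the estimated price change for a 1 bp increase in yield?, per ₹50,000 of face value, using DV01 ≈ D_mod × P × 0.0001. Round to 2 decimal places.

Periodic yield y = 0.02625.
  t   CF        PV=CF/(1+0.02625)^t    t·PV
  1       437.50       426.3094       426.3094
  2       437.50       415.4050       830.8100
  3       437.50       404.7795     1,214.3386
  4       437.50       394.4259     1,577.7034
  5       437.50       384.3370     1,921.6850
  6       437.50       374.5062     2,247.0373
  7       437.50       364.9269     2,554.4882
  8    50,437.50    40,994.7452   327,957.9613
  Σ                 43,759.4351   338,730.3333
P = 43,759.4351; D_Mac = 7.74074 half-year periods = 3.87037 yrs; D_mod = 3.77137 yrs.
DV01 ≈ 3.77137 × 43,759.4351 × 0.0001 = 16.503305.

₹16.50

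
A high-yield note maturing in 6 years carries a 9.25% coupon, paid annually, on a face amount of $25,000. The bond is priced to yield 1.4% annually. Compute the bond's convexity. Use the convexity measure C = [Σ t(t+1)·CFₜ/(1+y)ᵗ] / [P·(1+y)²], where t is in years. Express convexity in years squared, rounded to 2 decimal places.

32.45

With y = 0.014:
  t   CF        PV=CF/(1+0.014)^t    t·PV        t(t+1)·PV
  1     2,312.50     2,280.5720     2,280.5720       4,561.1440
  2     2,312.50     2,249.0848     4,498.1696      13,494.5088
  3     2,312.50     2,218.0324     6,654.0971      26,616.3882
  4     2,312.50     2,187.4086     8,749.6345      43,748.1726
  5     2,312.50     2,157.2077    10,786.0386      64,716.2317
  6    27,312.50    25,126.5999   150,759.5994   1,055,317.1957
  Σ                 36,218.9054   183,728.1112   1,208,453.6410
P = 36,218.9054.
Convexity = Σ t(t+1)·PV / [P·(1+y)²] = 1,208,453.6410 / (36,218.9054 × 1.028196) = 32.45030.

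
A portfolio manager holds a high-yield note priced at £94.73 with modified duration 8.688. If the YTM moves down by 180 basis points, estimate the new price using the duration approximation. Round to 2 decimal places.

Duration approximation: ΔP/P ≈ -D_mod · Δy = -8.688 × (-0.018) = +0.156384.
New price ≈ 94.73 × (1 + 0.156384) = 109.54425632.

£109.54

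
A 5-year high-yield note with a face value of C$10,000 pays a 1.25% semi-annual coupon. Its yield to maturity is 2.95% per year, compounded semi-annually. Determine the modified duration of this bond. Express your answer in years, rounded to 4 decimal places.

4.7847 years

Periodic yield y = 0.01475. First find Macaulay duration:
  t   CF        PV=CF/(1+0.01475)^t    t·PV
  1        62.50        61.5915        61.5915
  2        62.50        60.6963       121.3925
  3        62.50        59.8140       179.4420
  4        62.50        58.9446       235.7783
  5        62.50        58.0878       290.4389
  6        62.50        57.2434       343.4606
  7        62.50        56.4114       394.8795
  8        62.50        55.5914       444.7311
  9        62.50        54.7833       493.0500
  10   10,062.50     8,691.9115    86,919.1145
  Σ                  9,215.0751    89,483.8790
P = 9,215.0751; Macaulay duration = 89,483.8790 / 9,215.0751 = 9.71060 half-year periods = 4.85530 years.
Modified duration = D_Mac / (1 + y) = 4.85530 / 1.01475 = 4.78472 years.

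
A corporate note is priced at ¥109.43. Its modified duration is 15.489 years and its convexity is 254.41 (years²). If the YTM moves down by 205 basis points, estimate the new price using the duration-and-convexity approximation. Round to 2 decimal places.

¥150.03

Duration effect: -D_mod·Δy = -15.489 × (-0.0205) = +0.3175245
Convexity effect: ½·C·(Δy)² = 0.5 × 254.41 × (-0.0205)² = +0.05345790125
ΔP/P ≈ +0.3175245 + 0.05345790125 = +0.37098240125
New price ≈ 109.43 × (1 + 0.37098240125) = 150.0266041687875.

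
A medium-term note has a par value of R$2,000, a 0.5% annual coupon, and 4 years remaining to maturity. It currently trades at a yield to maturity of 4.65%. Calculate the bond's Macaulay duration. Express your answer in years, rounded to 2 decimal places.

3.97 years

Periodic yield y = 0.0465. Discount each cash flow and weight by its year:
  t   CF        PV=CF/(1+0.0465)^t    t·PV
  1        10.00         9.5557         9.5557
  2        10.00         9.1311        18.2621
  3        10.00         8.7253        26.1760
  4     2,010.00     1,675.8654     6,703.4615
  Σ                  1,703.2774     6,757.4553
Price P = Σ PV = 1,703.2774.
Macaulay duration = Σ(t·PV) / P = 6,757.4553 / 1,703.2774 = 3.96733 years.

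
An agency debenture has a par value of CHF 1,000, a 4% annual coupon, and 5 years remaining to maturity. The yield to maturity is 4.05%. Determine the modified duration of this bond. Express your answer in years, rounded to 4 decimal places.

Periodic yield y = 0.0405. First find Macaulay duration:
  t   CF        PV=CF/(1+0.0405)^t    t·PV
  1        40.00        38.4431        38.4431
  2        40.00        36.9467        73.8934
  3        40.00        35.5086       106.5258
  4        40.00        34.1265       136.5060
  5     1,040.00       852.7523     4,263.7617
  Σ                    997.7772     4,619.1300
P = 997.7772; Macaulay duration = 4,619.1300 / 997.7772 = 4.62942 years.
Modified duration = D_Mac / (1 + y) = 4.62942 / 1.0405 = 4.44923 years.

4.4492 years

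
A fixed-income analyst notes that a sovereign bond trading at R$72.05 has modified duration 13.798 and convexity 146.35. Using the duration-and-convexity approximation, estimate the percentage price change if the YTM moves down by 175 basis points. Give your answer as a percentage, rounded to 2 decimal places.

Duration effect: -D_mod·Δy = -13.798 × (-0.0175) = +0.241465
Convexity effect: ½·C·(Δy)² = 0.5 × 146.35 × (-0.0175)² = +0.02240984375
ΔP/P ≈ +0.241465 + 0.02240984375 = +0.26387484375
= +26.387484375%.

+26.39%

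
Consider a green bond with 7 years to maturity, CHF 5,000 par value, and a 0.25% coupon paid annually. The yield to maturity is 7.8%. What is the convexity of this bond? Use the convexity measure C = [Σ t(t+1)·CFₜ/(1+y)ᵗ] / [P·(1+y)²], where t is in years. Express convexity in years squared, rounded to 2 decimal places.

47.54

With y = 0.078:
  t   CF        PV=CF/(1+0.078)^t    t·PV        t(t+1)·PV
  1        12.50        11.5955        11.5955          23.1911
  2        12.50        10.7565        21.5131          64.5392
  3        12.50         9.9782        29.9347         119.7388
  4        12.50         9.2562        37.0250         185.1250
  5        12.50         8.5865        42.9325         257.5950
  6        12.50         7.9652        47.7913         334.5390
  7     5,012.50     2,962.9414    20,740.5897     165,924.7174
  Σ                  3,021.0797    20,931.3818     166,909.4455
P = 3,021.0797.
Convexity = Σ t(t+1)·PV / [P·(1+y)²] = 166,909.4455 / (3,021.0797 × 1.162084) = 47.54241.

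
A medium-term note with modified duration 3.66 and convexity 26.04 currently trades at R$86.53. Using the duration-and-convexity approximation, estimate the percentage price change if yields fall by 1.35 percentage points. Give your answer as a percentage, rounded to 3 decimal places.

+5.178%

Duration effect: -D_mod·Δy = -3.66 × (-0.0135) = +0.049410
Convexity effect: ½·C·(Δy)² = 0.5 × 26.04 × (-0.0135)² = +0.002372895
ΔP/P ≈ +0.049410 + 0.002372895 = +0.051782895
= +5.1782895%.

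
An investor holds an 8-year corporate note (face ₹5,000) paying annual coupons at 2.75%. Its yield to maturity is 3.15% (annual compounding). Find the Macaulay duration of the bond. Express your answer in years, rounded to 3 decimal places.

Periodic yield y = 0.0315. Discount each cash flow and weight by its year:
  t   CF        PV=CF/(1+0.0315)^t    t·PV
  1       137.50       133.3010       133.3010
  2       137.50       129.2303       258.4605
  3       137.50       125.2838       375.8515
  4       137.50       121.4579       485.8316
  5       137.50       117.7488       588.7441
  6       137.50       114.1530       684.9180
  7       137.50       110.6670       774.6689
  8     5,137.50     4,008.6485    32,069.1880
  Σ                  4,860.4903    35,370.9635
Price P = Σ PV = 4,860.4903.
Macaulay duration = Σ(t·PV) / P = 35,370.9635 / 4,860.4903 = 7.27724 years.

7.277 years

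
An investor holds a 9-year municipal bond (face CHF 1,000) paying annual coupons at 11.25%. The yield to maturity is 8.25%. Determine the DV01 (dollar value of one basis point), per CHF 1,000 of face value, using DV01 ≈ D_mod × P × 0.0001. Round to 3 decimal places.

Periodic yield y = 0.0825.
  t   CF        PV=CF/(1+0.0825)^t    t·PV
  1       112.50       103.9261       103.9261
  2       112.50        96.0056       192.0113
  3       112.50        88.6888       266.0664
  4       112.50        81.9296       327.7185
  5       112.50        75.6856       378.4278
  6       112.50        69.9174       419.5042
  7       112.50        64.5888       452.1216
  8       112.50        59.6663       477.3306
  9     1,112.50       545.0657     4,905.5915
  Σ                  1,185.4739     7,522.6979
P = 1,185.4739; D_Mac = 6.34573 yrs; D_mod = 5.86211 yrs.
DV01 ≈ 5.86211 × 1,185.4739 × 0.0001 = 0.694937.

CHF 0.695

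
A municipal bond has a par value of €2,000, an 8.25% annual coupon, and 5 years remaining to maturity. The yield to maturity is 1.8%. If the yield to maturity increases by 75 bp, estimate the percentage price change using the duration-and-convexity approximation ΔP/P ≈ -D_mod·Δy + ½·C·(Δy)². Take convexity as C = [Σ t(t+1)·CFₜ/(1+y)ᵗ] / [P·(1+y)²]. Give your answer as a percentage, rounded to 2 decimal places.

-3.17%

With y = 0.018:
  t   CF        PV=CF/(1+0.018)^t    t·PV        t(t+1)·PV
  1       165.00       162.0825       162.0825         324.1650
  2       165.00       159.2166       318.4332         955.2997
  3       165.00       156.4014       469.2042       1,876.8167
  4       165.00       153.6359       614.5438       3,072.7189
  5     2,165.00     1,980.2454     9,901.2269      59,407.3617
  Σ                  2,611.5819    11,465.4906      65,636.3620
P = 2,611.5819; D_Mac = 4.39025 yrs; D_mod = 4.31262 yrs; C = 24.25187.
Duration effect: -4.31262 × (+0.0075) = -0.032345
Convexity effect: 0.5 × 24.25187 × (0.0075)² = +0.0006821
ΔP/P ≈ -0.032345 + 0.0006821 = -0.031663 = -3.1663%.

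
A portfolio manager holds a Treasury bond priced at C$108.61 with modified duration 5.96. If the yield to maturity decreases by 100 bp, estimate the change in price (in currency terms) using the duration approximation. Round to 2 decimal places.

+C$6.47

Duration approximation: ΔP/P ≈ -D_mod · Δy = -5.96 × (-0.01) = +0.059600.
ΔP ≈ 108.61 × (+0.059600) = +6.473156.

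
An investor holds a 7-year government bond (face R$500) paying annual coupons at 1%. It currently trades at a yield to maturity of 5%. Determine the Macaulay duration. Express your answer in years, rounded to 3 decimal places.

6.759 years

Periodic yield y = 0.05. Discount each cash flow and weight by its year:
  t   CF        PV=CF/(1+0.05)^t    t·PV
  1         5.00         4.7619         4.7619
  2         5.00         4.5351         9.0703
  3         5.00         4.3192        12.9576
  4         5.00         4.1135        16.4540
  5         5.00         3.9176        19.5882
  6         5.00         3.7311        22.3865
  7       505.00       358.8941     2,512.2585
  Σ                    384.2725     2,597.4769
Price P = Σ PV = 384.2725.
Macaulay duration = Σ(t·PV) / P = 2,597.4769 / 384.2725 = 6.75947 years.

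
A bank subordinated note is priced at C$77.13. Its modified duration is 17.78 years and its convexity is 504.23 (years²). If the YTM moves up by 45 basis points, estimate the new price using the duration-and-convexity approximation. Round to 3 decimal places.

Duration effect: -D_mod·Δy = -17.78 × (+0.0045) = -0.080010
Convexity effect: ½·C·(Δy)² = 0.5 × 504.23 × (0.0045)² = +0.00510532875
ΔP/P ≈ -0.080010 + 0.00510532875 = -0.07490467125
New price ≈ 77.13 × (1 - 0.07490467125) = 71.3526027064875.

C$71.353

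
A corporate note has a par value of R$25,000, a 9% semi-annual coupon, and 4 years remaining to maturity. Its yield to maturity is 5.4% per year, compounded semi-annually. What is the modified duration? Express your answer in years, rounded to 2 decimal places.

3.39 years

Periodic yield y = 0.027. First find Macaulay duration:
  t   CF        PV=CF/(1+0.027)^t    t·PV
  1     1,125.00     1,095.4236     1,095.4236
  2     1,125.00     1,066.6247     2,133.2494
  3     1,125.00     1,038.5830     3,115.7489
  4     1,125.00     1,011.2784     4,045.1138
  5     1,125.00       984.6918     4,923.4588
  6     1,125.00       958.8041     5,752.8243
  7     1,125.00       933.5969     6,535.1785
  8    26,125.00    21,110.2196   168,881.7565
  Σ                 28,199.2220   196,482.7538
P = 28,199.2220; Macaulay duration = 196,482.7538 / 28,199.2220 = 6.96767 half-year periods = 3.48383 years.
Modified duration = D_Mac / (1 + y) = 3.48383 / 1.027 = 3.39224 years.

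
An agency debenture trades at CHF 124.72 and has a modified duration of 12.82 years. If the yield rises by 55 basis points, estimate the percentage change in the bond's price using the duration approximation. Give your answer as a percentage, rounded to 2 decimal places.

-7.05%

Duration approximation: ΔP/P ≈ -D_mod · Δy = -12.82 × (+0.0055) = -0.070510.
As a percentage: -7.0510%.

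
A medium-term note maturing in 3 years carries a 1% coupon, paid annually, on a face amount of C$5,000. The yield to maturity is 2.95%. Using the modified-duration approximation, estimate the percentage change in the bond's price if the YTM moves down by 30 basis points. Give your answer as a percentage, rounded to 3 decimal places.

+0.865%

Periodic yield y = 0.0295. Modified duration first:
  t   CF        PV=CF/(1+0.0295)^t    t·PV
  1        50.00        48.5673        48.5673
  2        50.00        47.1756        94.3512
  3     5,050.00     4,628.2022    13,884.6066
  Σ                  4,723.9451    14,027.5251
P = 4,723.9451; D_Mac = 2.96945 yrs; D_mod = 2.96945/(1+0.0295) = 2.88436 yrs.
ΔP/P ≈ -D_mod · Δy = -2.88436 × (-0.003) = +0.008653 = +0.8653%.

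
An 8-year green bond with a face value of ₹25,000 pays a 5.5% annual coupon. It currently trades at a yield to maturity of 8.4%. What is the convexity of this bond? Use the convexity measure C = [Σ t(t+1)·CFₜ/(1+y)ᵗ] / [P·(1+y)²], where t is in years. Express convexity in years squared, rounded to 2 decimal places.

46.65

With y = 0.084:
  t   CF        PV=CF/(1+0.084)^t    t·PV        t(t+1)·PV
  1     1,375.00     1,268.4502     1,268.4502       2,536.9004
  2     1,375.00     1,170.1570     2,340.3140       7,020.9420
  3     1,375.00     1,079.4806     3,238.4419      12,953.7675
  4     1,375.00       995.8308     3,983.3233      19,916.6167
  5     1,375.00       918.6631     4,593.3157      27,559.8939
  6     1,375.00       847.4752     5,084.8513      35,593.9590
  7     1,375.00       781.8037     5,472.6259      43,781.0073
  8    26,375.00    13,834.3325   110,674.6603     996,071.9428
  Σ                 20,896.1932   136,655.9825   1,145,435.0295
P = 20,896.1932.
Convexity = Σ t(t+1)·PV / [P·(1+y)²] = 1,145,435.0295 / (20,896.1932 × 1.175056) = 46.64926.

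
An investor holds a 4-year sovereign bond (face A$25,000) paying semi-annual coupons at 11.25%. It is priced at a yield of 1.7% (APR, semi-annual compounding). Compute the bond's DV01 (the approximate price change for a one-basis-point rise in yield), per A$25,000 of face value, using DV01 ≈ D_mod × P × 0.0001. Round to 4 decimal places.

Periodic yield y = 0.0085.
  t   CF        PV=CF/(1+0.0085)^t    t·PV
  1     1,406.25     1,394.3976     1,394.3976
  2     1,406.25     1,382.6451     2,765.2903
  3     1,406.25     1,370.9917     4,112.9751
  4     1,406.25     1,359.4365     5,437.7460
  5     1,406.25     1,347.9787     6,739.8934
  6     1,406.25     1,336.6174     8,019.7046
  7     1,406.25     1,325.3519     9,277.4636
  8    26,406.25    24,677.4062   197,419.2498
  Σ                 34,194.8252   235,166.7203
P = 34,194.8252; D_Mac = 6.87726 half-year periods = 3.43863 yrs; D_mod = 3.40965 yrs.
DV01 ≈ 3.40965 × 34,194.8252 × 0.0001 = 11.659233.

A$11.6592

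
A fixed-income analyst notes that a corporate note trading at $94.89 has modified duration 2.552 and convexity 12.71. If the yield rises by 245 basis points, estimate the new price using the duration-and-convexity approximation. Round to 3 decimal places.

Duration effect: -D_mod·Δy = -2.552 × (+0.0245) = -0.062524
Convexity effect: ½·C·(Δy)² = 0.5 × 12.71 × (0.0245)² = +0.00381458875
ΔP/P ≈ -0.062524 + 0.00381458875 = -0.05870941125
New price ≈ 94.89 × (1 - 0.05870941125) = 89.3190639664875.

$89.319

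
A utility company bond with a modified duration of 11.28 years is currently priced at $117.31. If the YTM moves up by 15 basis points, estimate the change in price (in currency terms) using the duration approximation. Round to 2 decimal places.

-$1.98

Duration approximation: ΔP/P ≈ -D_mod · Δy = -11.28 × (+0.0015) = -0.016920.
ΔP ≈ 117.31 × (-0.016920) = -1.9848852.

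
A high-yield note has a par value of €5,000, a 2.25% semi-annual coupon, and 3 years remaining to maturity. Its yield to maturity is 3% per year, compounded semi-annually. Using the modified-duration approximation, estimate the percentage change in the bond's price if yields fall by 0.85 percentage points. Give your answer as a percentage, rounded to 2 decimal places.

+2.44%

Periodic yield y = 0.015. Modified duration first:
  t   CF        PV=CF/(1+0.015)^t    t·PV
  1        56.25        55.4187        55.4187
  2        56.25        54.5997       109.1994
  3        56.25        53.7928       161.3785
  4        56.25        52.9979       211.9915
  5        56.25        52.2146       261.0732
  6     5,056.25     4,624.1540    27,744.9238
  Σ                  4,893.1777    28,543.9851
P = 4,893.1777; D_Mac = 5.83342 half-year periods = 2.91671 yrs; D_mod = 2.91671/(1+0.015) = 2.87361 yrs.
ΔP/P ≈ -D_mod · Δy = -2.87361 × (-0.0085) = +0.024426 = +2.4426%.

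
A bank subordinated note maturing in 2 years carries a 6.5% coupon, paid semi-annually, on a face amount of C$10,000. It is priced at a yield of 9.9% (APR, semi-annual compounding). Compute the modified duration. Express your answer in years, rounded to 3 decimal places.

1.814 years

Periodic yield y = 0.0495. First find Macaulay duration:
  t   CF        PV=CF/(1+0.0495)^t    t·PV
  1       325.00       309.6713       309.6713
  2       325.00       295.0655       590.1311
  3       325.00       281.1487       843.4460
  4    10,325.00     8,510.6021    34,042.4086
  Σ                  9,396.4876    35,785.6569
P = 9,396.4876; Macaulay duration = 35,785.6569 / 9,396.4876 = 3.80841 half-year periods = 1.90420 years.
Modified duration = D_Mac / (1 + y) = 1.90420 / 1.0495 = 1.81439 years.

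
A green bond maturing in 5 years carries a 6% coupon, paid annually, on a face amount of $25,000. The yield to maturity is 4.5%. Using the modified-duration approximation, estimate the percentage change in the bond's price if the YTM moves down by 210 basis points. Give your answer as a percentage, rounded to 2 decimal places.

Periodic yield y = 0.045. Modified duration first:
  t   CF        PV=CF/(1+0.045)^t    t·PV
  1     1,500.00     1,435.4067     1,435.4067
  2     1,500.00     1,373.5949     2,747.1899
  3     1,500.00     1,314.4449     3,943.3347
  4     1,500.00     1,257.8420     5,031.3681
  5    26,500.00    21,264.9527   106,324.7637
  Σ                 26,646.2413   119,482.0630
P = 26,646.2413; D_Mac = 4.48401 yrs; D_mod = 4.48401/(1+0.045) = 4.29092 yrs.
ΔP/P ≈ -D_mod · Δy = -4.29092 × (-0.021) = +0.090109 = +9.0109%.

+9.01%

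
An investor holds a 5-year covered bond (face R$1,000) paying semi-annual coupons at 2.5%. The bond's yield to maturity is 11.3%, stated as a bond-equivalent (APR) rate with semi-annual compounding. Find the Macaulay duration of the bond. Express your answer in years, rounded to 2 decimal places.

4.65 years

Periodic yield y = 0.0565. Discount each cash flow and weight by its period:
  t   CF        PV=CF/(1+0.0565)^t    t·PV
  1        12.50        11.8315        11.8315
  2        12.50        11.1988        22.3976
  3        12.50        10.5999        31.7997
  4        12.50        10.0330        40.1321
  5        12.50         9.4965        47.4824
  6        12.50         8.9886        53.9317
  7        12.50         8.5079        59.5555
  8        12.50         8.0529        64.4235
  9        12.50         7.6223        68.6005
  10    1,012.50       584.3863     5,843.8629
  Σ                    670.7177     6,244.0172
Price P = Σ PV = 670.7177.
Macaulay duration = Σ(t·PV) / P = 6,244.0172 / 670.7177 = 9.30946 half-year periods.
In years: 9.30946 / 2 = 4.65473 years.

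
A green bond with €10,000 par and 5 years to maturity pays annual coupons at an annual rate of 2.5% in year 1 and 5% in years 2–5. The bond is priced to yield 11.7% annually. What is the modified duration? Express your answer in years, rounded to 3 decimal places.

4.094 years

Periodic yield y = 0.117. First find Macaulay duration:
  t   CF        PV=CF/(1+0.117)^t    t·PV
  1       250.00       223.8138       223.8138
  2       500.00       400.7409       801.4818
  3       500.00       358.7653     1,076.2960
  4       500.00       321.1865     1,284.7461
  5    10,500.00     6,038.4216    30,192.1081
  Σ                  7,342.9282    33,578.4458
P = 7,342.9282; Macaulay duration = 33,578.4458 / 7,342.9282 = 4.57290 years.
Modified duration = D_Mac / (1 + y) = 4.57290 / 1.117 = 4.09391 years.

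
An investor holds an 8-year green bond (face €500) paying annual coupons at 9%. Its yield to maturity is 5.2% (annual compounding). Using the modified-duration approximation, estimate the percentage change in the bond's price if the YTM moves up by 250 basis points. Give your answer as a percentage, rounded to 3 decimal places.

Periodic yield y = 0.052. Modified duration first:
  t   CF        PV=CF/(1+0.052)^t    t·PV
  1        45.00        42.7757        42.7757
  2        45.00        40.6613        81.3226
  3        45.00        38.6514       115.9542
  4        45.00        36.7409       146.9635
  5        45.00        34.9248       174.6240
  6        45.00        33.1985       199.1908
  7        45.00        31.5575       220.9024
  8       545.00       363.3043     2,906.4347
  Σ                    621.8143     3,888.1678
P = 621.8143; D_Mac = 6.25294 yrs; D_mod = 6.25294/(1+0.052) = 5.94386 yrs.
ΔP/P ≈ -D_mod · Δy = -5.94386 × (+0.025) = -0.148596 = -14.8596%.

-14.860%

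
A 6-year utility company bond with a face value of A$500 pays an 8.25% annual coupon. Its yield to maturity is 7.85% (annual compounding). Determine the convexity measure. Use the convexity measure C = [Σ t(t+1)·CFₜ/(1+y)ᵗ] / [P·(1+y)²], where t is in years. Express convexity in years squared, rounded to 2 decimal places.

28.00

With y = 0.0785:
  t   CF        PV=CF/(1+0.0785)^t    t·PV        t(t+1)·PV
  1        41.25        38.2476        38.2476          76.4951
  2        41.25        35.4637        70.9273         212.7820
  3        41.25        32.8824        98.6472         394.5888
  4        41.25        30.4890       121.9560         609.7802
  5        41.25        28.2698       141.3492         848.0949
  6       541.25       343.9355     2,063.6130      14,445.2913
  Σ                    509.2880     2,534.7403      16,587.0324
P = 509.2880.
Convexity = Σ t(t+1)·PV / [P·(1+y)²] = 16,587.0324 / (509.2880 × 1.163162) = 28.00045.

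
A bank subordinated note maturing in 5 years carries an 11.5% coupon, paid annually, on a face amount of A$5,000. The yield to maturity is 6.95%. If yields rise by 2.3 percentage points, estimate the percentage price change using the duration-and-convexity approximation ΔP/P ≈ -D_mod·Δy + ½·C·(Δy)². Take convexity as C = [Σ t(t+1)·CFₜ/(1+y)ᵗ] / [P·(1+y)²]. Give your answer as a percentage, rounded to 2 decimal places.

-8.39%

With y = 0.0695:
  t   CF        PV=CF/(1+0.0695)^t    t·PV        t(t+1)·PV
  1       575.00       537.6344       537.6344       1,075.2688
  2       575.00       502.6970     1,005.3939       3,016.1818
  3       575.00       470.0299     1,410.0897       5,640.3587
  4       575.00       439.4856     1,757.9426       8,789.7128
  5     5,575.00     3,984.1981    19,920.9906     119,525.9439
  Σ                  5,934.0450    24,632.0512     138,047.4660
P = 5,934.0450; D_Mac = 4.15097 yrs; D_mod = 3.88123 yrs; C = 20.33836.
Duration effect: -3.88123 × (+0.023) = -0.089268
Convexity effect: 0.5 × 20.33836 × (0.023)² = +0.0053795
ΔP/P ≈ -0.089268 + 0.0053795 = -0.083889 = -8.3889%.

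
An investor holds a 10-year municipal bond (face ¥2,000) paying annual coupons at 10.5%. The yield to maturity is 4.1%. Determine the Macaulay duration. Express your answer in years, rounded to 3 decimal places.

Periodic yield y = 0.041. Discount each cash flow and weight by its year:
  t   CF        PV=CF/(1+0.041)^t    t·PV
  1       210.00       201.7291       201.7291
  2       210.00       193.7840       387.5679
  3       210.00       186.1517       558.4552
  4       210.00       178.8201       715.2805
  5       210.00       171.7773       858.8863
  6       210.00       165.0118       990.0706
  7       210.00       158.5127     1,109.5892
  8       210.00       152.2697     1,218.1575
  9       210.00       146.2725     1,316.4526
  10    2,210.00     1,478.7167    14,787.1670
  Σ                  3,033.0456    22,143.3560
Price P = Σ PV = 3,033.0456.
Macaulay duration = Σ(t·PV) / P = 22,143.3560 / 3,033.0456 = 7.30070 years.

7.301 years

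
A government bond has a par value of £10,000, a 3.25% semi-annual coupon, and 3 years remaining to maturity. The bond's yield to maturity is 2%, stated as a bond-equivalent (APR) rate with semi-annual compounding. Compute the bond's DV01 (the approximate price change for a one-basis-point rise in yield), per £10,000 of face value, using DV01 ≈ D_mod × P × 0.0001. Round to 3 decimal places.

£2.960

Periodic yield y = 0.01.
  t   CF        PV=CF/(1+0.01)^t    t·PV
  1       162.50       160.8911       160.8911
  2       162.50       159.2981       318.5962
  3       162.50       157.7209       473.1627
  4       162.50       156.1593       624.6372
  5       162.50       154.6132       773.0659
  6    10,162.50     9,573.5347    57,441.2082
  Σ                 10,362.2173    59,791.5613
P = 10,362.2173; D_Mac = 5.77015 half-year periods = 2.88508 yrs; D_mod = 2.85651 yrs.
DV01 ≈ 2.85651 × 10,362.2173 × 0.0001 = 2.959978.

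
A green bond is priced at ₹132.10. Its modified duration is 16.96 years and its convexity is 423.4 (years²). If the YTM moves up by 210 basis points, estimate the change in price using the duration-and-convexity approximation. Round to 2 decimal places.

Duration effect: -D_mod·Δy = -16.96 × (+0.021) = -0.356160
Convexity effect: ½·C·(Δy)² = 0.5 × 423.4 × (0.021)² = +0.0933597
ΔP/P ≈ -0.356160 + 0.0933597 = -0.2628003
ΔP ≈ 132.10 × (-0.2628003) = -34.71591963.

-₹34.72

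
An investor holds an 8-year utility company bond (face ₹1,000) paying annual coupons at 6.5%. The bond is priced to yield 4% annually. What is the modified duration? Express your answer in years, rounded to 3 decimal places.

6.358 years

Periodic yield y = 0.04. First find Macaulay duration:
  t   CF        PV=CF/(1+0.04)^t    t·PV
  1        65.00        62.5000        62.5000
  2        65.00        60.0962       120.1923
  3        65.00        57.7848       173.3543
  4        65.00        55.5623       222.2491
  5        65.00        53.4253       267.1263
  6        65.00        51.3704       308.2227
  7        65.00        49.3947       345.7626
  8     1,065.00       778.1851     6,225.4805
  Σ                  1,168.3186     7,724.8878
P = 1,168.3186; Macaulay duration = 7,724.8878 / 1,168.3186 = 6.61197 years.
Modified duration = D_Mac / (1 + y) = 6.61197 / 1.04 = 6.35766 years.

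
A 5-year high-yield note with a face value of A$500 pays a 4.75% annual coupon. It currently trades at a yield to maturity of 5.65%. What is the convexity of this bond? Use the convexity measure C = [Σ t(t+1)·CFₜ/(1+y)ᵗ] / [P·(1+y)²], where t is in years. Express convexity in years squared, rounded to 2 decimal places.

With y = 0.0565:
  t   CF        PV=CF/(1+0.0565)^t    t·PV        t(t+1)·PV
  1        23.75        22.4799        22.4799          44.9598
  2        23.75        21.2777        42.5554         127.6662
  3        23.75        20.1398        60.4194         241.6776
  4        23.75        19.0628        76.2510         381.2550
  5       523.75       397.9024     1,989.5119      11,937.0712
  Σ                    480.8625     2,191.2175      12,732.6298
P = 480.8625.
Convexity = Σ t(t+1)·PV / [P·(1+y)²] = 12,732.6298 / (480.8625 × 1.116192) = 23.72238.

23.72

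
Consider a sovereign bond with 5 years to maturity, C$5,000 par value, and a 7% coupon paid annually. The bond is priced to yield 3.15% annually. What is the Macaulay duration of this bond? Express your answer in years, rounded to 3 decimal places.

Periodic yield y = 0.0315. Discount each cash flow and weight by its year:
  t   CF        PV=CF/(1+0.0315)^t    t·PV
  1       350.00       339.3117       339.3117
  2       350.00       328.9498       657.8995
  3       350.00       318.9043       956.7128
  4       350.00       309.1656     1,236.6623
  5     5,350.00     4,581.4993    22,907.4963
  Σ                  5,877.8305    26,098.0826
Price P = Σ PV = 5,877.8305.
Macaulay duration = Σ(t·PV) / P = 26,098.0826 / 5,877.8305 = 4.44009 years.

4.440 years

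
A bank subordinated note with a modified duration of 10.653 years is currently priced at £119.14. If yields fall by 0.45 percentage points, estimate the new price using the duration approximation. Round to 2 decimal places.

£124.85

Duration approximation: ΔP/P ≈ -D_mod · Δy = -10.653 × (-0.0045) = +0.0479385.
New price ≈ 119.14 × (1 + 0.0479385) = 124.85139289.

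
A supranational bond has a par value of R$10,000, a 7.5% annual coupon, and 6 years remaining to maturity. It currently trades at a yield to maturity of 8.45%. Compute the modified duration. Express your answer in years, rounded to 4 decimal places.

4.6307 years

Periodic yield y = 0.0845. First find Macaulay duration:
  t   CF        PV=CF/(1+0.0845)^t    t·PV
  1       750.00       691.5629       691.5629
  2       750.00       637.6791     1,275.3581
  3       750.00       587.9936     1,763.9808
  4       750.00       542.1794     2,168.7177
  5       750.00       499.9349     2,499.6747
  6    10,750.00     6,607.4080    39,644.4481
  Σ                  9,566.7580    48,043.7423
P = 9,566.7580; Macaulay duration = 48,043.7423 / 9,566.7580 = 5.02195 years.
Modified duration = D_Mac / (1 + y) = 5.02195 / 1.0845 = 4.63066 years.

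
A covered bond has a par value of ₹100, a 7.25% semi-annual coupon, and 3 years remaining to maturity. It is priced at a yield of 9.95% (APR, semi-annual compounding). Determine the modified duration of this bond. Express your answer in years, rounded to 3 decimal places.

2.609 years

Periodic yield y = 0.04975. First find Macaulay duration:
  t   CF        PV=CF/(1+0.04975)^t    t·PV
  1        3.625         3.4532         3.4532
  2        3.625         3.2895         6.5791
  3        3.625         3.1336         9.4009
  4        3.625         2.9851        11.9406
  5        3.625         2.8437        14.2183
  6      103.625        77.4371       464.6228
  Σ                     93.1423       510.2149
P = 93.1423; Macaulay duration = 510.2149 / 93.1423 = 5.47780 half-year periods = 2.73890 years.
Modified duration = D_Mac / (1 + y) = 2.73890 / 1.04975 = 2.60910 years.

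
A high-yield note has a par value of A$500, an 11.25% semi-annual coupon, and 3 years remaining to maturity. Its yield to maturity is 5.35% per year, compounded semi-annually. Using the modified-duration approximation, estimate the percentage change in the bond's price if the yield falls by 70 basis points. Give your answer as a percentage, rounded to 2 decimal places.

Periodic yield y = 0.02675. Modified duration first:
  t   CF        PV=CF/(1+0.02675)^t    t·PV
  1       28.125        27.3923        27.3923
  2       28.125        26.6786        53.3572
  3       28.125        25.9835        77.9506
  4       28.125        25.3066       101.2264
  5       28.125        24.6473       123.2364
  6      528.125       450.7632     2,704.5792
  Σ                    580.7715     3,087.7421
P = 580.7715; D_Mac = 5.31662 half-year periods = 2.65831 yrs; D_mod = 2.65831/(1+0.02675) = 2.58905 yrs.
ΔP/P ≈ -D_mod · Δy = -2.58905 × (-0.007) = +0.018123 = +1.8123%.

+1.81%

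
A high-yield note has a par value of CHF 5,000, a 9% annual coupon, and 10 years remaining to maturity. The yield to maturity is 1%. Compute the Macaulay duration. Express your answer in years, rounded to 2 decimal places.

Periodic yield y = 0.01. Discount each cash flow and weight by its year:
  t   CF        PV=CF/(1+0.01)^t    t·PV
  1       450.00       445.5446       445.5446
  2       450.00       441.1332       882.2664
  3       450.00       436.7656     1,310.2967
  4       450.00       432.4412     1,729.7646
  5       450.00       428.1596     2,140.7978
  6       450.00       423.9204     2,543.5221
  7       450.00       419.7231     2,938.0619
  8       450.00       415.5675     3,324.5396
  9       450.00       411.4529     3,703.0763
  10    5,450.00     4,933.8139    49,338.1390
  Σ                  8,788.5218    68,356.0090
Price P = Σ PV = 8,788.5218.
Macaulay duration = Σ(t·PV) / P = 68,356.0090 / 8,788.5218 = 7.77787 years.

7.78 years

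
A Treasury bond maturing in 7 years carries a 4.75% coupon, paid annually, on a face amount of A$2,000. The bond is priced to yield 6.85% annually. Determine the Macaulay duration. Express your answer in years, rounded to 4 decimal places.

Periodic yield y = 0.0685. Discount each cash flow and weight by its year:
  t   CF        PV=CF/(1+0.0685)^t    t·PV
  1        95.00        88.9097        88.9097
  2        95.00        83.2098       166.4196
  3        95.00        77.8754       233.6261
  4        95.00        72.8829       291.5315
  5        95.00        68.2105       341.0523
  6        95.00        63.8376       383.0255
  7     2,095.00     1,317.5355     9,222.7488
  Σ                  1,772.4613    10,727.3135
Price P = Σ PV = 1,772.4613.
Macaulay duration = Σ(t·PV) / P = 10,727.3135 / 1,772.4613 = 6.05221 years.

6.0522 years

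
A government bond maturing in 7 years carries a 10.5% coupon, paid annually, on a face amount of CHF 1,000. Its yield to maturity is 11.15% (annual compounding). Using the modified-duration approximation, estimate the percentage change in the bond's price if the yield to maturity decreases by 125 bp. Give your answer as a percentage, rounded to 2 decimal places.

+5.92%

Periodic yield y = 0.1115. Modified duration first:
  t   CF        PV=CF/(1+0.1115)^t    t·PV
  1       105.00        94.4669        94.4669
  2       105.00        84.9905       169.9810
  3       105.00        76.4647       229.3941
  4       105.00        68.7941       275.1766
  5       105.00        61.8931       309.4653
  6       105.00        55.6843       334.1056
  7     1,105.00       527.2250     3,690.5751
  Σ                    969.5186     5,103.1645
P = 969.5186; D_Mac = 5.26361 yrs; D_mod = 5.26361/(1+0.1115) = 4.73559 yrs.
ΔP/P ≈ -D_mod · Δy = -4.73559 × (-0.0125) = +0.059195 = +5.9195%.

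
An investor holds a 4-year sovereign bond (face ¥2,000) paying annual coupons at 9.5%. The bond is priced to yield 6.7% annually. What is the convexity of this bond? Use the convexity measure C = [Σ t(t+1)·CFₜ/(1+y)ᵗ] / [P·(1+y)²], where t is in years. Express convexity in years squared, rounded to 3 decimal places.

With y = 0.067:
  t   CF        PV=CF/(1+0.067)^t    t·PV        t(t+1)·PV
  1       190.00       178.0694       178.0694         356.1387
  2       190.00       166.8879       333.7757       1,001.3272
  3       190.00       156.4085       469.2255       1,876.9020
  4     2,190.00     1,689.6099     6,758.4395      33,792.1973
  Σ                  2,190.9756     7,739.5100      37,026.5652
P = 2,190.9756.
Convexity = Σ t(t+1)·PV / [P·(1+y)²] = 37,026.5652 / (2,190.9756 × 1.138489) = 14.84387.

14.844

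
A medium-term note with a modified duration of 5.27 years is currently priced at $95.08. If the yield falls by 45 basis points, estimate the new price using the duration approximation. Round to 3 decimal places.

Duration approximation: ΔP/P ≈ -D_mod · Δy = -5.27 × (-0.0045) = +0.023715.
New price ≈ 95.08 × (1 + 0.023715) = 97.3348222.

$97.335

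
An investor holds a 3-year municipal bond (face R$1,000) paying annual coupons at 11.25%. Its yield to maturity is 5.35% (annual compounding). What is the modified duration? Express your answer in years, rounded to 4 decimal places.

2.5899 years

Periodic yield y = 0.0535. First find Macaulay duration:
  t   CF        PV=CF/(1+0.0535)^t    t·PV
  1       112.50       106.7869       106.7869
  2       112.50       101.3639       202.7279
  3     1,112.50       951.4728     2,854.4185
  Σ                  1,159.6237     3,163.9333
P = 1,159.6237; Macaulay duration = 3,163.9333 / 1,159.6237 = 2.72841 years.
Modified duration = D_Mac / (1 + y) = 2.72841 / 1.0535 = 2.58986 years.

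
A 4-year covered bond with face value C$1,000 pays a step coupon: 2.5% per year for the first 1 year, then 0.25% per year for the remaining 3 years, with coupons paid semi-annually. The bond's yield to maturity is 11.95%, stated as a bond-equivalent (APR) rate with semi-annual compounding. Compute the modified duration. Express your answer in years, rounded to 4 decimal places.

Periodic yield y = 0.05975. First find Macaulay duration:
  t   CF        PV=CF/(1+0.05975)^t    t·PV
  1        12.50        11.7952        11.7952
  2        12.50        11.1302        22.2604
  3         1.25         1.0503         3.1508
  4         1.25         0.9911         3.9642
  5         1.25         0.9352         4.6759
  6         1.25         0.8824         5.2947
  7         1.25         0.8327         5.8289
  8     1,001.25       629.3832     5,035.0654
  Σ                    657.0002     5,092.0355
P = 657.0002; Macaulay duration = 5,092.0355 / 657.0002 = 7.75043 half-year periods = 3.87522 years.
Modified duration = D_Mac / (1 + y) = 3.87522 / 1.05975 = 3.65673 years.

3.6567 years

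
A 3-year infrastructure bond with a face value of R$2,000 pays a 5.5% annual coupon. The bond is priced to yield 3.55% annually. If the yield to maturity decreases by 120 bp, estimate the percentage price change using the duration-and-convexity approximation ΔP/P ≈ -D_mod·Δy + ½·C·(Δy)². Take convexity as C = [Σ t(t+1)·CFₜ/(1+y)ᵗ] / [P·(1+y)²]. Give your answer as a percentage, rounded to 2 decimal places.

+3.38%

With y = 0.0355:
  t   CF        PV=CF/(1+0.0355)^t    t·PV        t(t+1)·PV
  1       110.00       106.2289       106.2289         212.4577
  2       110.00       102.5870       205.1741         615.5222
  3     2,110.00     1,900.3437     5,701.0310      22,804.1239
  Σ                  2,109.1596     6,012.4339      23,632.1038
P = 2,109.1596; D_Mac = 2.85063 yrs; D_mod = 2.75290 yrs; C = 10.44943.
Duration effect: -2.75290 × (-0.012) = +0.033035
Convexity effect: 0.5 × 10.44943 × (-0.012)² = +0.0007524
ΔP/P ≈ +0.033035 + 0.0007524 = +0.033787 = +3.3787%.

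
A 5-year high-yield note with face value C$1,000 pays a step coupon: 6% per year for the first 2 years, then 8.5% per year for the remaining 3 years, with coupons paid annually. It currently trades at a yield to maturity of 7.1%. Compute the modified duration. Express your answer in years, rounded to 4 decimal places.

Periodic yield y = 0.071. First find Macaulay duration:
  t   CF        PV=CF/(1+0.071)^t    t·PV
  1        60.00        56.0224        56.0224
  2        60.00        52.3085       104.6170
  3        85.00        69.1911       207.5734
  4        85.00        64.6042       258.4170
  5     1,085.00       769.9852     3,849.9261
  Σ                  1,012.1115     4,476.5559
P = 1,012.1115; Macaulay duration = 4,476.5559 / 1,012.1115 = 4.42299 years.
Modified duration = D_Mac / (1 + y) = 4.42299 / 1.071 = 4.12977 years.

4.1298 years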